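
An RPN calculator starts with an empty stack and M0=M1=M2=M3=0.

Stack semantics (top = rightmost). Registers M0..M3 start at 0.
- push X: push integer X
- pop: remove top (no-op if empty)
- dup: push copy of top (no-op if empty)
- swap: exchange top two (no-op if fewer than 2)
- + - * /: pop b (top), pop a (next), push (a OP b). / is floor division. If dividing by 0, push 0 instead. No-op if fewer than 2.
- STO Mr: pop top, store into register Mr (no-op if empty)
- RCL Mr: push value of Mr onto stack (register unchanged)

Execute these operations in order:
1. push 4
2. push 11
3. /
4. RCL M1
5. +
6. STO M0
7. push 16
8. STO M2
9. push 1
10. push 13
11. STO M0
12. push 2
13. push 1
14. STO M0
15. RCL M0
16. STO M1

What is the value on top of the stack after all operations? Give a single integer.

After op 1 (push 4): stack=[4] mem=[0,0,0,0]
After op 2 (push 11): stack=[4,11] mem=[0,0,0,0]
After op 3 (/): stack=[0] mem=[0,0,0,0]
After op 4 (RCL M1): stack=[0,0] mem=[0,0,0,0]
After op 5 (+): stack=[0] mem=[0,0,0,0]
After op 6 (STO M0): stack=[empty] mem=[0,0,0,0]
After op 7 (push 16): stack=[16] mem=[0,0,0,0]
After op 8 (STO M2): stack=[empty] mem=[0,0,16,0]
After op 9 (push 1): stack=[1] mem=[0,0,16,0]
After op 10 (push 13): stack=[1,13] mem=[0,0,16,0]
After op 11 (STO M0): stack=[1] mem=[13,0,16,0]
After op 12 (push 2): stack=[1,2] mem=[13,0,16,0]
After op 13 (push 1): stack=[1,2,1] mem=[13,0,16,0]
After op 14 (STO M0): stack=[1,2] mem=[1,0,16,0]
After op 15 (RCL M0): stack=[1,2,1] mem=[1,0,16,0]
After op 16 (STO M1): stack=[1,2] mem=[1,1,16,0]

Answer: 2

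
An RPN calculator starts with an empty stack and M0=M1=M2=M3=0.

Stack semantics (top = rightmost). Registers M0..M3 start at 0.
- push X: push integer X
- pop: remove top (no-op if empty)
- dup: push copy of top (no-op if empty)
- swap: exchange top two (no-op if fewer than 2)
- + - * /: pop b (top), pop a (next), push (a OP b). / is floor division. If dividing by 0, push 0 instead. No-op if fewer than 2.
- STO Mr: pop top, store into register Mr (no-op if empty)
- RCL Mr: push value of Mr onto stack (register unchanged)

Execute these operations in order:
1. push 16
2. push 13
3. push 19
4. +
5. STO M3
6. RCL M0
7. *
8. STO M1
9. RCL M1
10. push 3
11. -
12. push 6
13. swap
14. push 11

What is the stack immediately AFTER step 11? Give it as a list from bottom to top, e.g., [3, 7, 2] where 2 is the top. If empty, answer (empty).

After op 1 (push 16): stack=[16] mem=[0,0,0,0]
After op 2 (push 13): stack=[16,13] mem=[0,0,0,0]
After op 3 (push 19): stack=[16,13,19] mem=[0,0,0,0]
After op 4 (+): stack=[16,32] mem=[0,0,0,0]
After op 5 (STO M3): stack=[16] mem=[0,0,0,32]
After op 6 (RCL M0): stack=[16,0] mem=[0,0,0,32]
After op 7 (*): stack=[0] mem=[0,0,0,32]
After op 8 (STO M1): stack=[empty] mem=[0,0,0,32]
After op 9 (RCL M1): stack=[0] mem=[0,0,0,32]
After op 10 (push 3): stack=[0,3] mem=[0,0,0,32]
After op 11 (-): stack=[-3] mem=[0,0,0,32]

[-3]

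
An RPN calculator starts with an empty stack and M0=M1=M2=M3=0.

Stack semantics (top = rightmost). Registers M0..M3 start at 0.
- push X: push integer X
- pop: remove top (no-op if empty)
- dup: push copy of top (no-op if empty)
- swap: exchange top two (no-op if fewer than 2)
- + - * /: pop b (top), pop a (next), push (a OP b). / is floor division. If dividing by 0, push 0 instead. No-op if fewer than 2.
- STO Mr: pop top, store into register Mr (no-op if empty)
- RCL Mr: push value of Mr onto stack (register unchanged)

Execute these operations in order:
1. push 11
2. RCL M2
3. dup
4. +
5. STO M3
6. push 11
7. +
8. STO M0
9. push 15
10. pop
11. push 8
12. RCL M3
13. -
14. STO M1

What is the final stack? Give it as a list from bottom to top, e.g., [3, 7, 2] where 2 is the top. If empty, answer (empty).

After op 1 (push 11): stack=[11] mem=[0,0,0,0]
After op 2 (RCL M2): stack=[11,0] mem=[0,0,0,0]
After op 3 (dup): stack=[11,0,0] mem=[0,0,0,0]
After op 4 (+): stack=[11,0] mem=[0,0,0,0]
After op 5 (STO M3): stack=[11] mem=[0,0,0,0]
After op 6 (push 11): stack=[11,11] mem=[0,0,0,0]
After op 7 (+): stack=[22] mem=[0,0,0,0]
After op 8 (STO M0): stack=[empty] mem=[22,0,0,0]
After op 9 (push 15): stack=[15] mem=[22,0,0,0]
After op 10 (pop): stack=[empty] mem=[22,0,0,0]
After op 11 (push 8): stack=[8] mem=[22,0,0,0]
After op 12 (RCL M3): stack=[8,0] mem=[22,0,0,0]
After op 13 (-): stack=[8] mem=[22,0,0,0]
After op 14 (STO M1): stack=[empty] mem=[22,8,0,0]

Answer: (empty)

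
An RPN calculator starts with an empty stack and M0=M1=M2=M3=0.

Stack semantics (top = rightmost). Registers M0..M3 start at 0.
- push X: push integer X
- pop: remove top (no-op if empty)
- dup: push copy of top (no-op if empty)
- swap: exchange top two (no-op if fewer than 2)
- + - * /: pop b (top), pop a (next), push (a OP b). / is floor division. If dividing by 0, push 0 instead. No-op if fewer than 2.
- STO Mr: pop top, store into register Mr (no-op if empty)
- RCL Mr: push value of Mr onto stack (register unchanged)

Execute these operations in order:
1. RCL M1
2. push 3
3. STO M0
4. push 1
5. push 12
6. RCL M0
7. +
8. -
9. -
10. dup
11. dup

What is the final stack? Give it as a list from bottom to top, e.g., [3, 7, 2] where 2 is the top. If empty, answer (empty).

After op 1 (RCL M1): stack=[0] mem=[0,0,0,0]
After op 2 (push 3): stack=[0,3] mem=[0,0,0,0]
After op 3 (STO M0): stack=[0] mem=[3,0,0,0]
After op 4 (push 1): stack=[0,1] mem=[3,0,0,0]
After op 5 (push 12): stack=[0,1,12] mem=[3,0,0,0]
After op 6 (RCL M0): stack=[0,1,12,3] mem=[3,0,0,0]
After op 7 (+): stack=[0,1,15] mem=[3,0,0,0]
After op 8 (-): stack=[0,-14] mem=[3,0,0,0]
After op 9 (-): stack=[14] mem=[3,0,0,0]
After op 10 (dup): stack=[14,14] mem=[3,0,0,0]
After op 11 (dup): stack=[14,14,14] mem=[3,0,0,0]

Answer: [14, 14, 14]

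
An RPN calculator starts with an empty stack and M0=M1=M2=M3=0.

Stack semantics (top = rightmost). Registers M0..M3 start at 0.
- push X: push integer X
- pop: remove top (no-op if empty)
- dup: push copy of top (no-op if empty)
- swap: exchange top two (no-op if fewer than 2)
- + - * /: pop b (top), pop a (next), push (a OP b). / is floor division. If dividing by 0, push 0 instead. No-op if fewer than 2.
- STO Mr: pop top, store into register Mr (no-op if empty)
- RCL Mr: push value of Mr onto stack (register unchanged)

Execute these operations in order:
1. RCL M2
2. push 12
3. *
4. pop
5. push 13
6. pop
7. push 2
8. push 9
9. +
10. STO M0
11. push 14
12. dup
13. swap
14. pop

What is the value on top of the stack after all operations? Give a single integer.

Answer: 14

Derivation:
After op 1 (RCL M2): stack=[0] mem=[0,0,0,0]
After op 2 (push 12): stack=[0,12] mem=[0,0,0,0]
After op 3 (*): stack=[0] mem=[0,0,0,0]
After op 4 (pop): stack=[empty] mem=[0,0,0,0]
After op 5 (push 13): stack=[13] mem=[0,0,0,0]
After op 6 (pop): stack=[empty] mem=[0,0,0,0]
After op 7 (push 2): stack=[2] mem=[0,0,0,0]
After op 8 (push 9): stack=[2,9] mem=[0,0,0,0]
After op 9 (+): stack=[11] mem=[0,0,0,0]
After op 10 (STO M0): stack=[empty] mem=[11,0,0,0]
After op 11 (push 14): stack=[14] mem=[11,0,0,0]
After op 12 (dup): stack=[14,14] mem=[11,0,0,0]
After op 13 (swap): stack=[14,14] mem=[11,0,0,0]
After op 14 (pop): stack=[14] mem=[11,0,0,0]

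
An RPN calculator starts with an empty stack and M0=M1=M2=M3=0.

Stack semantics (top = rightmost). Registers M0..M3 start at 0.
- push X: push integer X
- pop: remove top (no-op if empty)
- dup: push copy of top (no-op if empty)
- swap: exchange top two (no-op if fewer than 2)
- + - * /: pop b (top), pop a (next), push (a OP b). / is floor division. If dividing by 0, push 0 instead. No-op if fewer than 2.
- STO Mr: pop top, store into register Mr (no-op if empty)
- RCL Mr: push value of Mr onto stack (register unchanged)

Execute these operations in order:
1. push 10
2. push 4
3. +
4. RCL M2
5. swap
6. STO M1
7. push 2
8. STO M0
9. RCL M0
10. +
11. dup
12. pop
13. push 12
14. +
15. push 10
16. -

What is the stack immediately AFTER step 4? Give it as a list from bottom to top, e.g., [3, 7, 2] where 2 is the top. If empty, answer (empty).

After op 1 (push 10): stack=[10] mem=[0,0,0,0]
After op 2 (push 4): stack=[10,4] mem=[0,0,0,0]
After op 3 (+): stack=[14] mem=[0,0,0,0]
After op 4 (RCL M2): stack=[14,0] mem=[0,0,0,0]

[14, 0]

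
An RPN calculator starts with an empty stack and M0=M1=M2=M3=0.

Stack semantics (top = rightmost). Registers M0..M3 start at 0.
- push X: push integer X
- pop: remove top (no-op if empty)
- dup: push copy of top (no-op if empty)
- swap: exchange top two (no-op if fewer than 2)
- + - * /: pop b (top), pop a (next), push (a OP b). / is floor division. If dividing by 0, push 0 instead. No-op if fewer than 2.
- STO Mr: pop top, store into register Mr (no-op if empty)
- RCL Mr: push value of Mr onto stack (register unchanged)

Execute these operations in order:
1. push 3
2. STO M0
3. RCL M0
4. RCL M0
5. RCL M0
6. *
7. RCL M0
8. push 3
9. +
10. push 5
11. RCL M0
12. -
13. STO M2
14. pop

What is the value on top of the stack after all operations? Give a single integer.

Answer: 9

Derivation:
After op 1 (push 3): stack=[3] mem=[0,0,0,0]
After op 2 (STO M0): stack=[empty] mem=[3,0,0,0]
After op 3 (RCL M0): stack=[3] mem=[3,0,0,0]
After op 4 (RCL M0): stack=[3,3] mem=[3,0,0,0]
After op 5 (RCL M0): stack=[3,3,3] mem=[3,0,0,0]
After op 6 (*): stack=[3,9] mem=[3,0,0,0]
After op 7 (RCL M0): stack=[3,9,3] mem=[3,0,0,0]
After op 8 (push 3): stack=[3,9,3,3] mem=[3,0,0,0]
After op 9 (+): stack=[3,9,6] mem=[3,0,0,0]
After op 10 (push 5): stack=[3,9,6,5] mem=[3,0,0,0]
After op 11 (RCL M0): stack=[3,9,6,5,3] mem=[3,0,0,0]
After op 12 (-): stack=[3,9,6,2] mem=[3,0,0,0]
After op 13 (STO M2): stack=[3,9,6] mem=[3,0,2,0]
After op 14 (pop): stack=[3,9] mem=[3,0,2,0]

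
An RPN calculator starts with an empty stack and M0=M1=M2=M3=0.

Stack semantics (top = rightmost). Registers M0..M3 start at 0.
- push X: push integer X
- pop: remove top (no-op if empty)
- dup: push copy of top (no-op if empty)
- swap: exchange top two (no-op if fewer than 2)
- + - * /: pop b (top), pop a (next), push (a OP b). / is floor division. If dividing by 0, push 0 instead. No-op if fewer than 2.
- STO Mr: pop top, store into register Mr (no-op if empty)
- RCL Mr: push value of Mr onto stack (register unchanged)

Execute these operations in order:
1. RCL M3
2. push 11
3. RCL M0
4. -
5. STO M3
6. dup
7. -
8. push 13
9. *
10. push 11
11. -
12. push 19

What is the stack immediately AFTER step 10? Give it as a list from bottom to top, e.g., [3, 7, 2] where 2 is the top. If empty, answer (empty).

After op 1 (RCL M3): stack=[0] mem=[0,0,0,0]
After op 2 (push 11): stack=[0,11] mem=[0,0,0,0]
After op 3 (RCL M0): stack=[0,11,0] mem=[0,0,0,0]
After op 4 (-): stack=[0,11] mem=[0,0,0,0]
After op 5 (STO M3): stack=[0] mem=[0,0,0,11]
After op 6 (dup): stack=[0,0] mem=[0,0,0,11]
After op 7 (-): stack=[0] mem=[0,0,0,11]
After op 8 (push 13): stack=[0,13] mem=[0,0,0,11]
After op 9 (*): stack=[0] mem=[0,0,0,11]
After op 10 (push 11): stack=[0,11] mem=[0,0,0,11]

[0, 11]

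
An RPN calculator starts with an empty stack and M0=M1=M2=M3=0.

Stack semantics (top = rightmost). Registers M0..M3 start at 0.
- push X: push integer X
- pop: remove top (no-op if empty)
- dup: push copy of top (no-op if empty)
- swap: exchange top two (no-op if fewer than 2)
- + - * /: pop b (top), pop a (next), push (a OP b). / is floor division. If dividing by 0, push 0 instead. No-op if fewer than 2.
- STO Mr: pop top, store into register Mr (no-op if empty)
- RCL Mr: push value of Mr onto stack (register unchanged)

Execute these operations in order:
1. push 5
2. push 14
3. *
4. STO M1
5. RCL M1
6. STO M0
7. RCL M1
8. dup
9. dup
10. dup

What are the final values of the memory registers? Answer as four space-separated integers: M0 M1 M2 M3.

Answer: 70 70 0 0

Derivation:
After op 1 (push 5): stack=[5] mem=[0,0,0,0]
After op 2 (push 14): stack=[5,14] mem=[0,0,0,0]
After op 3 (*): stack=[70] mem=[0,0,0,0]
After op 4 (STO M1): stack=[empty] mem=[0,70,0,0]
After op 5 (RCL M1): stack=[70] mem=[0,70,0,0]
After op 6 (STO M0): stack=[empty] mem=[70,70,0,0]
After op 7 (RCL M1): stack=[70] mem=[70,70,0,0]
After op 8 (dup): stack=[70,70] mem=[70,70,0,0]
After op 9 (dup): stack=[70,70,70] mem=[70,70,0,0]
After op 10 (dup): stack=[70,70,70,70] mem=[70,70,0,0]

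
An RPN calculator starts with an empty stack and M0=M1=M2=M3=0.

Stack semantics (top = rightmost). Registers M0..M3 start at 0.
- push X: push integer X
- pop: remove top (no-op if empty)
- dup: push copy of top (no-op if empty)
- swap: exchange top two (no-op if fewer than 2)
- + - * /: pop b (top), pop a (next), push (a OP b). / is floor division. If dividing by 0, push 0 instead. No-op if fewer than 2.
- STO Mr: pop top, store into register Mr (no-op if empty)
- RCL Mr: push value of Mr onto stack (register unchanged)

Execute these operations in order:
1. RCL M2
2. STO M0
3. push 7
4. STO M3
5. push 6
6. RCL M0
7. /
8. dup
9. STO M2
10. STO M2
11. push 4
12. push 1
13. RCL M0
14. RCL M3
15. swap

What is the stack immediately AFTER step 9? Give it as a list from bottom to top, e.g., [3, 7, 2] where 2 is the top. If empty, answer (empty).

After op 1 (RCL M2): stack=[0] mem=[0,0,0,0]
After op 2 (STO M0): stack=[empty] mem=[0,0,0,0]
After op 3 (push 7): stack=[7] mem=[0,0,0,0]
After op 4 (STO M3): stack=[empty] mem=[0,0,0,7]
After op 5 (push 6): stack=[6] mem=[0,0,0,7]
After op 6 (RCL M0): stack=[6,0] mem=[0,0,0,7]
After op 7 (/): stack=[0] mem=[0,0,0,7]
After op 8 (dup): stack=[0,0] mem=[0,0,0,7]
After op 9 (STO M2): stack=[0] mem=[0,0,0,7]

[0]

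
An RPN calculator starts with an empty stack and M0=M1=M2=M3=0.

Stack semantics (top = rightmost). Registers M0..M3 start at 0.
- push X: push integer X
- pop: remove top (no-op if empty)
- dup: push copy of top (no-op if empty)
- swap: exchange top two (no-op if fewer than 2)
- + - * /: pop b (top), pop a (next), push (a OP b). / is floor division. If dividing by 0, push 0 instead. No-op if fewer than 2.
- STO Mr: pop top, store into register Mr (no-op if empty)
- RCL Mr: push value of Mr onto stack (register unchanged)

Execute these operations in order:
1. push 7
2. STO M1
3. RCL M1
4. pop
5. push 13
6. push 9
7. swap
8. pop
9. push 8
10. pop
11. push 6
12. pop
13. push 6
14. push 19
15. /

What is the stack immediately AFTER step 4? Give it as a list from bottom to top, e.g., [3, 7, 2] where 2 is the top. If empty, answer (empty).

After op 1 (push 7): stack=[7] mem=[0,0,0,0]
After op 2 (STO M1): stack=[empty] mem=[0,7,0,0]
After op 3 (RCL M1): stack=[7] mem=[0,7,0,0]
After op 4 (pop): stack=[empty] mem=[0,7,0,0]

(empty)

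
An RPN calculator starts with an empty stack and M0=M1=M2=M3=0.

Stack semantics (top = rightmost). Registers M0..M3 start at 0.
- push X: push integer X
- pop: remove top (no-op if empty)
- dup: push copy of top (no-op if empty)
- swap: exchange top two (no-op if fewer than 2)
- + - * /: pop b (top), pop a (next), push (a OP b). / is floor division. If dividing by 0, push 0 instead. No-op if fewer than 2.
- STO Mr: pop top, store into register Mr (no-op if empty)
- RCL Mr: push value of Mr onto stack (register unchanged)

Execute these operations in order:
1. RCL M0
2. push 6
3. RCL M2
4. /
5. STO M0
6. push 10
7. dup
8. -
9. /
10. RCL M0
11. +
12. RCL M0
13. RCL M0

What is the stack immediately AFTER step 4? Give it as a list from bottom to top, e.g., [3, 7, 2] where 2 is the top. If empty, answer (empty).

After op 1 (RCL M0): stack=[0] mem=[0,0,0,0]
After op 2 (push 6): stack=[0,6] mem=[0,0,0,0]
After op 3 (RCL M2): stack=[0,6,0] mem=[0,0,0,0]
After op 4 (/): stack=[0,0] mem=[0,0,0,0]

[0, 0]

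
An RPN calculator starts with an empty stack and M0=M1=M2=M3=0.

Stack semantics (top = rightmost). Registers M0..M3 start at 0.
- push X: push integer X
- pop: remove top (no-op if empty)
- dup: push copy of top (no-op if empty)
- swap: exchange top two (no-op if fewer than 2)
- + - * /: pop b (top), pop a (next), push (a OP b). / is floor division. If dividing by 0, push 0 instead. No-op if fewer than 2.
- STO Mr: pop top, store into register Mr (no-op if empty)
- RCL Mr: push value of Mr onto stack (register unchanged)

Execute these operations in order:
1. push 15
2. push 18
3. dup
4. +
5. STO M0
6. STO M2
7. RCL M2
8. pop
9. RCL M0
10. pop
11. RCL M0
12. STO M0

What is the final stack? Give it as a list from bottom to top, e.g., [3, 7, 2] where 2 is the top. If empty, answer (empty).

Answer: (empty)

Derivation:
After op 1 (push 15): stack=[15] mem=[0,0,0,0]
After op 2 (push 18): stack=[15,18] mem=[0,0,0,0]
After op 3 (dup): stack=[15,18,18] mem=[0,0,0,0]
After op 4 (+): stack=[15,36] mem=[0,0,0,0]
After op 5 (STO M0): stack=[15] mem=[36,0,0,0]
After op 6 (STO M2): stack=[empty] mem=[36,0,15,0]
After op 7 (RCL M2): stack=[15] mem=[36,0,15,0]
After op 8 (pop): stack=[empty] mem=[36,0,15,0]
After op 9 (RCL M0): stack=[36] mem=[36,0,15,0]
After op 10 (pop): stack=[empty] mem=[36,0,15,0]
After op 11 (RCL M0): stack=[36] mem=[36,0,15,0]
After op 12 (STO M0): stack=[empty] mem=[36,0,15,0]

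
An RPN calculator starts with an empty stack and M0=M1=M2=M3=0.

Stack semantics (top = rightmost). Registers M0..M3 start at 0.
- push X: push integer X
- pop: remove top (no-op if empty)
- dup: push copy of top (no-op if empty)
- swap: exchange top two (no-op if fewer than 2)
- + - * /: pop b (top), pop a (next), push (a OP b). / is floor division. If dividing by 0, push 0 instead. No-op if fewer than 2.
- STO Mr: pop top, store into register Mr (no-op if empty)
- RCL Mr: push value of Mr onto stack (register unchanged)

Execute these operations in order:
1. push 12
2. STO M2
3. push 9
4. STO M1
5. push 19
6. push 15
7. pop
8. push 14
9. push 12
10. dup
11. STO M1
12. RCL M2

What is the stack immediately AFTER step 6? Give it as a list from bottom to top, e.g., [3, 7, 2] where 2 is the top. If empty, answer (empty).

After op 1 (push 12): stack=[12] mem=[0,0,0,0]
After op 2 (STO M2): stack=[empty] mem=[0,0,12,0]
After op 3 (push 9): stack=[9] mem=[0,0,12,0]
After op 4 (STO M1): stack=[empty] mem=[0,9,12,0]
After op 5 (push 19): stack=[19] mem=[0,9,12,0]
After op 6 (push 15): stack=[19,15] mem=[0,9,12,0]

[19, 15]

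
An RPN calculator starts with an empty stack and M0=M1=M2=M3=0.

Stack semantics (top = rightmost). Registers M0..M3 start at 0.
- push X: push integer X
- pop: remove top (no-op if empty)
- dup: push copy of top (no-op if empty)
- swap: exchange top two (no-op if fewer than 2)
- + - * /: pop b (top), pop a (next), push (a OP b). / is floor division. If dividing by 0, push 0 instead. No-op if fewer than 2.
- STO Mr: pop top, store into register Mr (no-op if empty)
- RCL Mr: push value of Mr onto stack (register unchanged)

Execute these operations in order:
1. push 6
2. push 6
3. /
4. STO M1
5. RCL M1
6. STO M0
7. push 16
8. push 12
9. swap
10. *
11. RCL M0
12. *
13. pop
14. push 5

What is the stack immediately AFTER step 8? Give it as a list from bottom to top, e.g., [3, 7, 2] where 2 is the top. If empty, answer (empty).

After op 1 (push 6): stack=[6] mem=[0,0,0,0]
After op 2 (push 6): stack=[6,6] mem=[0,0,0,0]
After op 3 (/): stack=[1] mem=[0,0,0,0]
After op 4 (STO M1): stack=[empty] mem=[0,1,0,0]
After op 5 (RCL M1): stack=[1] mem=[0,1,0,0]
After op 6 (STO M0): stack=[empty] mem=[1,1,0,0]
After op 7 (push 16): stack=[16] mem=[1,1,0,0]
After op 8 (push 12): stack=[16,12] mem=[1,1,0,0]

[16, 12]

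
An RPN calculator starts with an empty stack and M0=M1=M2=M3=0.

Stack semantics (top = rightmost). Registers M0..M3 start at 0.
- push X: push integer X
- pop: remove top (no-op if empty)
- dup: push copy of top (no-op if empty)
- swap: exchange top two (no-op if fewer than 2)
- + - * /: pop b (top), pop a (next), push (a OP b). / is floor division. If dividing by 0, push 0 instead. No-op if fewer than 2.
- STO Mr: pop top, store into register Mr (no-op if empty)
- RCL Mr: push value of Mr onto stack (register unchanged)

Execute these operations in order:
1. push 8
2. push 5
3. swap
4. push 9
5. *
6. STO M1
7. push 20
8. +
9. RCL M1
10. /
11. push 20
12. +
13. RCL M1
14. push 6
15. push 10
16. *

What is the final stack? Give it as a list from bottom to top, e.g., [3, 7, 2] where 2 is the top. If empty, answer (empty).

Answer: [20, 72, 60]

Derivation:
After op 1 (push 8): stack=[8] mem=[0,0,0,0]
After op 2 (push 5): stack=[8,5] mem=[0,0,0,0]
After op 3 (swap): stack=[5,8] mem=[0,0,0,0]
After op 4 (push 9): stack=[5,8,9] mem=[0,0,0,0]
After op 5 (*): stack=[5,72] mem=[0,0,0,0]
After op 6 (STO M1): stack=[5] mem=[0,72,0,0]
After op 7 (push 20): stack=[5,20] mem=[0,72,0,0]
After op 8 (+): stack=[25] mem=[0,72,0,0]
After op 9 (RCL M1): stack=[25,72] mem=[0,72,0,0]
After op 10 (/): stack=[0] mem=[0,72,0,0]
After op 11 (push 20): stack=[0,20] mem=[0,72,0,0]
After op 12 (+): stack=[20] mem=[0,72,0,0]
After op 13 (RCL M1): stack=[20,72] mem=[0,72,0,0]
After op 14 (push 6): stack=[20,72,6] mem=[0,72,0,0]
After op 15 (push 10): stack=[20,72,6,10] mem=[0,72,0,0]
After op 16 (*): stack=[20,72,60] mem=[0,72,0,0]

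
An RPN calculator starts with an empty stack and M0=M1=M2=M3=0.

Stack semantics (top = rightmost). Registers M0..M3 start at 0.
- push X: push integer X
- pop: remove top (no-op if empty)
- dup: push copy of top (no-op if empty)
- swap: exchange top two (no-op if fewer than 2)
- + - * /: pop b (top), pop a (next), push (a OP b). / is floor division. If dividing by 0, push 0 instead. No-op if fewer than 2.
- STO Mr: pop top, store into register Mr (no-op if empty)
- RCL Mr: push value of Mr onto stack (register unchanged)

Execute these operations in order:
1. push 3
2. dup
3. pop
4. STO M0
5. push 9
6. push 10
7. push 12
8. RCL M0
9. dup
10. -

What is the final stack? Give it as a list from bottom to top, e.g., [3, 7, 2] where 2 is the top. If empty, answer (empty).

Answer: [9, 10, 12, 0]

Derivation:
After op 1 (push 3): stack=[3] mem=[0,0,0,0]
After op 2 (dup): stack=[3,3] mem=[0,0,0,0]
After op 3 (pop): stack=[3] mem=[0,0,0,0]
After op 4 (STO M0): stack=[empty] mem=[3,0,0,0]
After op 5 (push 9): stack=[9] mem=[3,0,0,0]
After op 6 (push 10): stack=[9,10] mem=[3,0,0,0]
After op 7 (push 12): stack=[9,10,12] mem=[3,0,0,0]
After op 8 (RCL M0): stack=[9,10,12,3] mem=[3,0,0,0]
After op 9 (dup): stack=[9,10,12,3,3] mem=[3,0,0,0]
After op 10 (-): stack=[9,10,12,0] mem=[3,0,0,0]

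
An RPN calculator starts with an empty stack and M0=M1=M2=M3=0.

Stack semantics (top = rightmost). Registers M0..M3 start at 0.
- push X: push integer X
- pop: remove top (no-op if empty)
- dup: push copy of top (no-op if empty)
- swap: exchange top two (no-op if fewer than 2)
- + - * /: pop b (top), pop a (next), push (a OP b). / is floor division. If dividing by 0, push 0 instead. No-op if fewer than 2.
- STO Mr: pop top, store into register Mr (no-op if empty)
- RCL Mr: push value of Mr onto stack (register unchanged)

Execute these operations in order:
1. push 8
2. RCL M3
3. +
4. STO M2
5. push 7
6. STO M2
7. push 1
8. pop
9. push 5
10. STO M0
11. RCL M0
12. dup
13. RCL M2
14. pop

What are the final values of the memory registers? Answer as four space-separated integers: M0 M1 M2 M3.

After op 1 (push 8): stack=[8] mem=[0,0,0,0]
After op 2 (RCL M3): stack=[8,0] mem=[0,0,0,0]
After op 3 (+): stack=[8] mem=[0,0,0,0]
After op 4 (STO M2): stack=[empty] mem=[0,0,8,0]
After op 5 (push 7): stack=[7] mem=[0,0,8,0]
After op 6 (STO M2): stack=[empty] mem=[0,0,7,0]
After op 7 (push 1): stack=[1] mem=[0,0,7,0]
After op 8 (pop): stack=[empty] mem=[0,0,7,0]
After op 9 (push 5): stack=[5] mem=[0,0,7,0]
After op 10 (STO M0): stack=[empty] mem=[5,0,7,0]
After op 11 (RCL M0): stack=[5] mem=[5,0,7,0]
After op 12 (dup): stack=[5,5] mem=[5,0,7,0]
After op 13 (RCL M2): stack=[5,5,7] mem=[5,0,7,0]
After op 14 (pop): stack=[5,5] mem=[5,0,7,0]

Answer: 5 0 7 0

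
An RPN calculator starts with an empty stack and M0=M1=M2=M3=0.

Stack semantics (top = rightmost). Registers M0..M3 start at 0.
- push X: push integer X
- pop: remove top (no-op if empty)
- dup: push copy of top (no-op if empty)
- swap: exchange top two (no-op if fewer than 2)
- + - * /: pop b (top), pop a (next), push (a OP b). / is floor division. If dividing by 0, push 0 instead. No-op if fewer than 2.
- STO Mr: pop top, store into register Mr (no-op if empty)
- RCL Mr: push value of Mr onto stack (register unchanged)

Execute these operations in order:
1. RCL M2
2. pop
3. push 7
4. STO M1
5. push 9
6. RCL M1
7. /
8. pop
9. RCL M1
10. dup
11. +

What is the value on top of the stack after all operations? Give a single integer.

Answer: 14

Derivation:
After op 1 (RCL M2): stack=[0] mem=[0,0,0,0]
After op 2 (pop): stack=[empty] mem=[0,0,0,0]
After op 3 (push 7): stack=[7] mem=[0,0,0,0]
After op 4 (STO M1): stack=[empty] mem=[0,7,0,0]
After op 5 (push 9): stack=[9] mem=[0,7,0,0]
After op 6 (RCL M1): stack=[9,7] mem=[0,7,0,0]
After op 7 (/): stack=[1] mem=[0,7,0,0]
After op 8 (pop): stack=[empty] mem=[0,7,0,0]
After op 9 (RCL M1): stack=[7] mem=[0,7,0,0]
After op 10 (dup): stack=[7,7] mem=[0,7,0,0]
After op 11 (+): stack=[14] mem=[0,7,0,0]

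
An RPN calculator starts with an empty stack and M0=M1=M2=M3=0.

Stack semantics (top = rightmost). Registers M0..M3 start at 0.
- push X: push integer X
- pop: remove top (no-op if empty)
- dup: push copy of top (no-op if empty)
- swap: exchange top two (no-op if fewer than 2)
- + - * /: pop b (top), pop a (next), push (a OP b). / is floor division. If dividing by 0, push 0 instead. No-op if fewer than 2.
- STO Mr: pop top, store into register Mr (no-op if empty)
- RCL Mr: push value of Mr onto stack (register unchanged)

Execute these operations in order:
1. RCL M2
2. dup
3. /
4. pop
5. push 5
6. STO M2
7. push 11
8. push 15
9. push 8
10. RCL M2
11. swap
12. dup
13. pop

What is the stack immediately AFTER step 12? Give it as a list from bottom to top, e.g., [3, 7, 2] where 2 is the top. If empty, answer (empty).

After op 1 (RCL M2): stack=[0] mem=[0,0,0,0]
After op 2 (dup): stack=[0,0] mem=[0,0,0,0]
After op 3 (/): stack=[0] mem=[0,0,0,0]
After op 4 (pop): stack=[empty] mem=[0,0,0,0]
After op 5 (push 5): stack=[5] mem=[0,0,0,0]
After op 6 (STO M2): stack=[empty] mem=[0,0,5,0]
After op 7 (push 11): stack=[11] mem=[0,0,5,0]
After op 8 (push 15): stack=[11,15] mem=[0,0,5,0]
After op 9 (push 8): stack=[11,15,8] mem=[0,0,5,0]
After op 10 (RCL M2): stack=[11,15,8,5] mem=[0,0,5,0]
After op 11 (swap): stack=[11,15,5,8] mem=[0,0,5,0]
After op 12 (dup): stack=[11,15,5,8,8] mem=[0,0,5,0]

[11, 15, 5, 8, 8]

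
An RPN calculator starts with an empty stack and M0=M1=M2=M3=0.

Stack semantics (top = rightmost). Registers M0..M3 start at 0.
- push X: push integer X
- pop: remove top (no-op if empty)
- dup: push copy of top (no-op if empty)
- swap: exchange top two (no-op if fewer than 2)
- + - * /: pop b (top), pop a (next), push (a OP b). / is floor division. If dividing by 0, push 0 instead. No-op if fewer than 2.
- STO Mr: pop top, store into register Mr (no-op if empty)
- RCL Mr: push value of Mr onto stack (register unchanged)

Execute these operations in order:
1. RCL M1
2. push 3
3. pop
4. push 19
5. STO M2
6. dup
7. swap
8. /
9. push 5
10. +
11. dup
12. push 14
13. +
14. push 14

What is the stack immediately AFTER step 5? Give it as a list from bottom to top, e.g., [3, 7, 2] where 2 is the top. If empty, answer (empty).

After op 1 (RCL M1): stack=[0] mem=[0,0,0,0]
After op 2 (push 3): stack=[0,3] mem=[0,0,0,0]
After op 3 (pop): stack=[0] mem=[0,0,0,0]
After op 4 (push 19): stack=[0,19] mem=[0,0,0,0]
After op 5 (STO M2): stack=[0] mem=[0,0,19,0]

[0]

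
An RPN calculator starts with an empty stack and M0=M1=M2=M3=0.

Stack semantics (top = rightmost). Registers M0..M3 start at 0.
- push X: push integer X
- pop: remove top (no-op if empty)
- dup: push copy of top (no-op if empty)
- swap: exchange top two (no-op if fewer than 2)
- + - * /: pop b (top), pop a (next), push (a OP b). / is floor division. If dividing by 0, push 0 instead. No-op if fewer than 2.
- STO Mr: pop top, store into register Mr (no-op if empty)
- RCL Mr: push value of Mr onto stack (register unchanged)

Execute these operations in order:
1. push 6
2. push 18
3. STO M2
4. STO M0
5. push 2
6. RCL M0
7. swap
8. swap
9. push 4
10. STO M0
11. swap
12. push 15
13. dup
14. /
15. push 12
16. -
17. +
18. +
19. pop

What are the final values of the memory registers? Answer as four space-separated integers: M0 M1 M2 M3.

After op 1 (push 6): stack=[6] mem=[0,0,0,0]
After op 2 (push 18): stack=[6,18] mem=[0,0,0,0]
After op 3 (STO M2): stack=[6] mem=[0,0,18,0]
After op 4 (STO M0): stack=[empty] mem=[6,0,18,0]
After op 5 (push 2): stack=[2] mem=[6,0,18,0]
After op 6 (RCL M0): stack=[2,6] mem=[6,0,18,0]
After op 7 (swap): stack=[6,2] mem=[6,0,18,0]
After op 8 (swap): stack=[2,6] mem=[6,0,18,0]
After op 9 (push 4): stack=[2,6,4] mem=[6,0,18,0]
After op 10 (STO M0): stack=[2,6] mem=[4,0,18,0]
After op 11 (swap): stack=[6,2] mem=[4,0,18,0]
After op 12 (push 15): stack=[6,2,15] mem=[4,0,18,0]
After op 13 (dup): stack=[6,2,15,15] mem=[4,0,18,0]
After op 14 (/): stack=[6,2,1] mem=[4,0,18,0]
After op 15 (push 12): stack=[6,2,1,12] mem=[4,0,18,0]
After op 16 (-): stack=[6,2,-11] mem=[4,0,18,0]
After op 17 (+): stack=[6,-9] mem=[4,0,18,0]
After op 18 (+): stack=[-3] mem=[4,0,18,0]
After op 19 (pop): stack=[empty] mem=[4,0,18,0]

Answer: 4 0 18 0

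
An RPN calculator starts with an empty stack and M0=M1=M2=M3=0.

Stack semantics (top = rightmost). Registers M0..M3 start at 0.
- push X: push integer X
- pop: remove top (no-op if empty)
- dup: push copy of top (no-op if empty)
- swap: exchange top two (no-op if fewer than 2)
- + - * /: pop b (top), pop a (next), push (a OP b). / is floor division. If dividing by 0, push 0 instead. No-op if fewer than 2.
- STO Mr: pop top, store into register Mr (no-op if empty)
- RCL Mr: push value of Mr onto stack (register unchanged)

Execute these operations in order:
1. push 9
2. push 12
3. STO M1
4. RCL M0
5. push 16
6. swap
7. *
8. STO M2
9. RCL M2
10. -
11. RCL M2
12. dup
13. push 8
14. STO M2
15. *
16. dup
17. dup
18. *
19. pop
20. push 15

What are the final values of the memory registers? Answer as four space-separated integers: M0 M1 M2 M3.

After op 1 (push 9): stack=[9] mem=[0,0,0,0]
After op 2 (push 12): stack=[9,12] mem=[0,0,0,0]
After op 3 (STO M1): stack=[9] mem=[0,12,0,0]
After op 4 (RCL M0): stack=[9,0] mem=[0,12,0,0]
After op 5 (push 16): stack=[9,0,16] mem=[0,12,0,0]
After op 6 (swap): stack=[9,16,0] mem=[0,12,0,0]
After op 7 (*): stack=[9,0] mem=[0,12,0,0]
After op 8 (STO M2): stack=[9] mem=[0,12,0,0]
After op 9 (RCL M2): stack=[9,0] mem=[0,12,0,0]
After op 10 (-): stack=[9] mem=[0,12,0,0]
After op 11 (RCL M2): stack=[9,0] mem=[0,12,0,0]
After op 12 (dup): stack=[9,0,0] mem=[0,12,0,0]
After op 13 (push 8): stack=[9,0,0,8] mem=[0,12,0,0]
After op 14 (STO M2): stack=[9,0,0] mem=[0,12,8,0]
After op 15 (*): stack=[9,0] mem=[0,12,8,0]
After op 16 (dup): stack=[9,0,0] mem=[0,12,8,0]
After op 17 (dup): stack=[9,0,0,0] mem=[0,12,8,0]
After op 18 (*): stack=[9,0,0] mem=[0,12,8,0]
After op 19 (pop): stack=[9,0] mem=[0,12,8,0]
After op 20 (push 15): stack=[9,0,15] mem=[0,12,8,0]

Answer: 0 12 8 0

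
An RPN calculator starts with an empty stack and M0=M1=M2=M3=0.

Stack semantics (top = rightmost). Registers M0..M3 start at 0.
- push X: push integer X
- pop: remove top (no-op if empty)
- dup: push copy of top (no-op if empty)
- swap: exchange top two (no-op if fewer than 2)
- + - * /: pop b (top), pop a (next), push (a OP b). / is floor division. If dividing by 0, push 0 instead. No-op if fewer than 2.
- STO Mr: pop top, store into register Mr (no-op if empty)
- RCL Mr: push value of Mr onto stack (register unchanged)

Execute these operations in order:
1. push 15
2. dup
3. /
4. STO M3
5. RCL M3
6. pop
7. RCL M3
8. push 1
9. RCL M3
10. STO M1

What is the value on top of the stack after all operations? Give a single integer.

Answer: 1

Derivation:
After op 1 (push 15): stack=[15] mem=[0,0,0,0]
After op 2 (dup): stack=[15,15] mem=[0,0,0,0]
After op 3 (/): stack=[1] mem=[0,0,0,0]
After op 4 (STO M3): stack=[empty] mem=[0,0,0,1]
After op 5 (RCL M3): stack=[1] mem=[0,0,0,1]
After op 6 (pop): stack=[empty] mem=[0,0,0,1]
After op 7 (RCL M3): stack=[1] mem=[0,0,0,1]
After op 8 (push 1): stack=[1,1] mem=[0,0,0,1]
After op 9 (RCL M3): stack=[1,1,1] mem=[0,0,0,1]
After op 10 (STO M1): stack=[1,1] mem=[0,1,0,1]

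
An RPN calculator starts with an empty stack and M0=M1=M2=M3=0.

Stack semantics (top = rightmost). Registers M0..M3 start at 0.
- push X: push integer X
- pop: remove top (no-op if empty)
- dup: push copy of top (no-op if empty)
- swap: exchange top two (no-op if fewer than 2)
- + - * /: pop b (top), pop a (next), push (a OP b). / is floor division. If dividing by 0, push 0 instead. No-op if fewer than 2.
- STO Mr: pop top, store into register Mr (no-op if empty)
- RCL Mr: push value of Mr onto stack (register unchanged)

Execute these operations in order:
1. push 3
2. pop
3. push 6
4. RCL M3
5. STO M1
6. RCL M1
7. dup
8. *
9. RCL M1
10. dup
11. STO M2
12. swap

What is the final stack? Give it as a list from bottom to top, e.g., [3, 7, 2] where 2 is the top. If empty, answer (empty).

Answer: [6, 0, 0]

Derivation:
After op 1 (push 3): stack=[3] mem=[0,0,0,0]
After op 2 (pop): stack=[empty] mem=[0,0,0,0]
After op 3 (push 6): stack=[6] mem=[0,0,0,0]
After op 4 (RCL M3): stack=[6,0] mem=[0,0,0,0]
After op 5 (STO M1): stack=[6] mem=[0,0,0,0]
After op 6 (RCL M1): stack=[6,0] mem=[0,0,0,0]
After op 7 (dup): stack=[6,0,0] mem=[0,0,0,0]
After op 8 (*): stack=[6,0] mem=[0,0,0,0]
After op 9 (RCL M1): stack=[6,0,0] mem=[0,0,0,0]
After op 10 (dup): stack=[6,0,0,0] mem=[0,0,0,0]
After op 11 (STO M2): stack=[6,0,0] mem=[0,0,0,0]
After op 12 (swap): stack=[6,0,0] mem=[0,0,0,0]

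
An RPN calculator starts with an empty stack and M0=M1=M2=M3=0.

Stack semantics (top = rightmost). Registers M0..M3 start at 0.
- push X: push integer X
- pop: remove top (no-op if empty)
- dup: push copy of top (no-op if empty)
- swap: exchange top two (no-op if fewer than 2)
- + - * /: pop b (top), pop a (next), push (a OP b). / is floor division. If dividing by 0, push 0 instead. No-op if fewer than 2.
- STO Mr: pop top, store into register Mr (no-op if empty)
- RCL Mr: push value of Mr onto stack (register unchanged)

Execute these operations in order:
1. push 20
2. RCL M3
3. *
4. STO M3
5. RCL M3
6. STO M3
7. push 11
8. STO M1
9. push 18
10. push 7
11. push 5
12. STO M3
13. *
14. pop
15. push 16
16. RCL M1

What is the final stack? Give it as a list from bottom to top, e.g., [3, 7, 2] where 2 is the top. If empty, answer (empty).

After op 1 (push 20): stack=[20] mem=[0,0,0,0]
After op 2 (RCL M3): stack=[20,0] mem=[0,0,0,0]
After op 3 (*): stack=[0] mem=[0,0,0,0]
After op 4 (STO M3): stack=[empty] mem=[0,0,0,0]
After op 5 (RCL M3): stack=[0] mem=[0,0,0,0]
After op 6 (STO M3): stack=[empty] mem=[0,0,0,0]
After op 7 (push 11): stack=[11] mem=[0,0,0,0]
After op 8 (STO M1): stack=[empty] mem=[0,11,0,0]
After op 9 (push 18): stack=[18] mem=[0,11,0,0]
After op 10 (push 7): stack=[18,7] mem=[0,11,0,0]
After op 11 (push 5): stack=[18,7,5] mem=[0,11,0,0]
After op 12 (STO M3): stack=[18,7] mem=[0,11,0,5]
After op 13 (*): stack=[126] mem=[0,11,0,5]
After op 14 (pop): stack=[empty] mem=[0,11,0,5]
After op 15 (push 16): stack=[16] mem=[0,11,0,5]
After op 16 (RCL M1): stack=[16,11] mem=[0,11,0,5]

Answer: [16, 11]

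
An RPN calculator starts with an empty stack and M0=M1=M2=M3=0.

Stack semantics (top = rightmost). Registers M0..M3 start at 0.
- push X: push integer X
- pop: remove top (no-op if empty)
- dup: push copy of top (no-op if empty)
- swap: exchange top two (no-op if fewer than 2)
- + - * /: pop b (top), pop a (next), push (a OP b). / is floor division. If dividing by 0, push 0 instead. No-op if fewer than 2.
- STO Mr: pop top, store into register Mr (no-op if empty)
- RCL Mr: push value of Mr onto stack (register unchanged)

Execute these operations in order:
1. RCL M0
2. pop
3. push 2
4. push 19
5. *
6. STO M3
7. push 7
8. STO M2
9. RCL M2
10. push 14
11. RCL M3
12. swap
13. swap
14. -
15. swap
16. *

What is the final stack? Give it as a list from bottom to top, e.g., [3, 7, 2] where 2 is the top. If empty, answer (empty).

After op 1 (RCL M0): stack=[0] mem=[0,0,0,0]
After op 2 (pop): stack=[empty] mem=[0,0,0,0]
After op 3 (push 2): stack=[2] mem=[0,0,0,0]
After op 4 (push 19): stack=[2,19] mem=[0,0,0,0]
After op 5 (*): stack=[38] mem=[0,0,0,0]
After op 6 (STO M3): stack=[empty] mem=[0,0,0,38]
After op 7 (push 7): stack=[7] mem=[0,0,0,38]
After op 8 (STO M2): stack=[empty] mem=[0,0,7,38]
After op 9 (RCL M2): stack=[7] mem=[0,0,7,38]
After op 10 (push 14): stack=[7,14] mem=[0,0,7,38]
After op 11 (RCL M3): stack=[7,14,38] mem=[0,0,7,38]
After op 12 (swap): stack=[7,38,14] mem=[0,0,7,38]
After op 13 (swap): stack=[7,14,38] mem=[0,0,7,38]
After op 14 (-): stack=[7,-24] mem=[0,0,7,38]
After op 15 (swap): stack=[-24,7] mem=[0,0,7,38]
After op 16 (*): stack=[-168] mem=[0,0,7,38]

Answer: [-168]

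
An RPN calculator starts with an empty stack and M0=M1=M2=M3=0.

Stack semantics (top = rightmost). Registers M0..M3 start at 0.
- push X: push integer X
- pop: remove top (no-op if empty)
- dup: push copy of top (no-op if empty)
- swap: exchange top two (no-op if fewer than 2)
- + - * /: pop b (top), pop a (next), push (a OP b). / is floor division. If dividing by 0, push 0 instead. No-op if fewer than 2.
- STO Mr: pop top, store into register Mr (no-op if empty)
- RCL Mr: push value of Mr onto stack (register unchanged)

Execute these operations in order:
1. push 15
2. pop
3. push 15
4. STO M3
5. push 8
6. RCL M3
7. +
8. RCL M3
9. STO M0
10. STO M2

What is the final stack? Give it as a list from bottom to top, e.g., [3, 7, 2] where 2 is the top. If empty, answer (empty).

After op 1 (push 15): stack=[15] mem=[0,0,0,0]
After op 2 (pop): stack=[empty] mem=[0,0,0,0]
After op 3 (push 15): stack=[15] mem=[0,0,0,0]
After op 4 (STO M3): stack=[empty] mem=[0,0,0,15]
After op 5 (push 8): stack=[8] mem=[0,0,0,15]
After op 6 (RCL M3): stack=[8,15] mem=[0,0,0,15]
After op 7 (+): stack=[23] mem=[0,0,0,15]
After op 8 (RCL M3): stack=[23,15] mem=[0,0,0,15]
After op 9 (STO M0): stack=[23] mem=[15,0,0,15]
After op 10 (STO M2): stack=[empty] mem=[15,0,23,15]

Answer: (empty)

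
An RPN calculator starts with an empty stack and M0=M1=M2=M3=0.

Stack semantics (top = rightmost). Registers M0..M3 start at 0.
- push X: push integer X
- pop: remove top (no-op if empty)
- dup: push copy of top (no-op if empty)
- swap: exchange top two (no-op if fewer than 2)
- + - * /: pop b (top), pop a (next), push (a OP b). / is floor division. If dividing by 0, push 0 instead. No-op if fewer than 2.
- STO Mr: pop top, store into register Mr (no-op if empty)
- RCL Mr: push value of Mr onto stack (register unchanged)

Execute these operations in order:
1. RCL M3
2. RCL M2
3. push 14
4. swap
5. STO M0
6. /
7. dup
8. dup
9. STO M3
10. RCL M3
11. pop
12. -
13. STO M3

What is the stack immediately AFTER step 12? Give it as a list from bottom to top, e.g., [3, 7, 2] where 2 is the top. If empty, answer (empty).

After op 1 (RCL M3): stack=[0] mem=[0,0,0,0]
After op 2 (RCL M2): stack=[0,0] mem=[0,0,0,0]
After op 3 (push 14): stack=[0,0,14] mem=[0,0,0,0]
After op 4 (swap): stack=[0,14,0] mem=[0,0,0,0]
After op 5 (STO M0): stack=[0,14] mem=[0,0,0,0]
After op 6 (/): stack=[0] mem=[0,0,0,0]
After op 7 (dup): stack=[0,0] mem=[0,0,0,0]
After op 8 (dup): stack=[0,0,0] mem=[0,0,0,0]
After op 9 (STO M3): stack=[0,0] mem=[0,0,0,0]
After op 10 (RCL M3): stack=[0,0,0] mem=[0,0,0,0]
After op 11 (pop): stack=[0,0] mem=[0,0,0,0]
After op 12 (-): stack=[0] mem=[0,0,0,0]

[0]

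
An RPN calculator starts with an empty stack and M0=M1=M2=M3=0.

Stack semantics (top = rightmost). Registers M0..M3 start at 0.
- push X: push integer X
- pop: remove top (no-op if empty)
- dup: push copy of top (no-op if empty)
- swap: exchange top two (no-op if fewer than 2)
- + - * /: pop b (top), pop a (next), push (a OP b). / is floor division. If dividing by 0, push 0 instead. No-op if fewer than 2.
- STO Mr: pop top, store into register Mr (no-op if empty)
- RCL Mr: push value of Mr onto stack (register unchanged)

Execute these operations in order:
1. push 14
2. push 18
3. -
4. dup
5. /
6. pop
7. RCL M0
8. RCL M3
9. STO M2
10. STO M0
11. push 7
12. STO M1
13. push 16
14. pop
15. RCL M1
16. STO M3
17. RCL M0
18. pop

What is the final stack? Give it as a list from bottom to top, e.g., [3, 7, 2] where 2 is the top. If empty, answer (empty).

Answer: (empty)

Derivation:
After op 1 (push 14): stack=[14] mem=[0,0,0,0]
After op 2 (push 18): stack=[14,18] mem=[0,0,0,0]
After op 3 (-): stack=[-4] mem=[0,0,0,0]
After op 4 (dup): stack=[-4,-4] mem=[0,0,0,0]
After op 5 (/): stack=[1] mem=[0,0,0,0]
After op 6 (pop): stack=[empty] mem=[0,0,0,0]
After op 7 (RCL M0): stack=[0] mem=[0,0,0,0]
After op 8 (RCL M3): stack=[0,0] mem=[0,0,0,0]
After op 9 (STO M2): stack=[0] mem=[0,0,0,0]
After op 10 (STO M0): stack=[empty] mem=[0,0,0,0]
After op 11 (push 7): stack=[7] mem=[0,0,0,0]
After op 12 (STO M1): stack=[empty] mem=[0,7,0,0]
After op 13 (push 16): stack=[16] mem=[0,7,0,0]
After op 14 (pop): stack=[empty] mem=[0,7,0,0]
After op 15 (RCL M1): stack=[7] mem=[0,7,0,0]
After op 16 (STO M3): stack=[empty] mem=[0,7,0,7]
After op 17 (RCL M0): stack=[0] mem=[0,7,0,7]
After op 18 (pop): stack=[empty] mem=[0,7,0,7]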